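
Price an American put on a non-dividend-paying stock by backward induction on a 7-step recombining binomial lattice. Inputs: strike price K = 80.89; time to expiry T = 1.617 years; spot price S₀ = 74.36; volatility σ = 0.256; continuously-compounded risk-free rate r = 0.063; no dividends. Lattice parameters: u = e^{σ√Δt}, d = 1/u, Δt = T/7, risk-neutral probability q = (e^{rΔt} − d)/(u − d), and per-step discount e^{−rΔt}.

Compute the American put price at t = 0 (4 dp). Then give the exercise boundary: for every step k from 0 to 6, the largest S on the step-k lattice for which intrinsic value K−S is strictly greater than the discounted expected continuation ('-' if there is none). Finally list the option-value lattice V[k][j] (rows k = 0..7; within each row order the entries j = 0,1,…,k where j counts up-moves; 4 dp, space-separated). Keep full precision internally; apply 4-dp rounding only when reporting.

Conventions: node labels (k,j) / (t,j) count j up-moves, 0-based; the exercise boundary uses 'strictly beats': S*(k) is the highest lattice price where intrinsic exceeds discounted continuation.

price = 10.2459
boundary = - - 58.1391 65.7512 58.1391 65.7512 58.1391
tree:
10.2459
15.5476 5.8039
22.7509 9.5575 2.6187
29.4818 15.1388 4.8472 0.7047
35.4334 22.7509 8.7337 1.5171 0.0000
40.6960 29.4818 15.1388 3.2662 0.0000 0.0000
45.3493 35.4334 22.7509 7.0318 0.0000 0.0000 0.0000
49.4639 40.6960 29.4818 15.1388 0.0000 0.0000 0.0000 0.0000

Δt=0.23100, u=1.13093, d=0.88423, q=0.52870, disc=e^(-rΔt)=0.98555
k=7 terminal: V=max(K-S,0) → 49.4639 40.6960 29.4818 15.1388 0.0000 0.0000 0.0000 0.0000
k=6: j=0 S=35.5407 intr=45.3493 cont=44.1806 V=45.3493[EX]; j=1 S=45.4566 intr=35.4334 cont=34.2647 V=35.4334[EX]; j=2 S=58.1391 intr=22.7509 cont=21.5822 V=22.7509[EX]; j=3 S=74.3600 intr=6.5300 cont=7.0318 V=7.0318[hold]; j=4 S=95.1066 intr=0.0000 cont=0.0000 V=0.0000[hold]; j=5 S=121.6414 intr=0.0000 cont=0.0000 V=0.0000[hold]; j=6 S=155.5796 intr=0.0000 cont=0.0000 V=0.0000[hold]  S*(6)=58.1391
k=5: j=0 S=40.1940 intr=40.6960 cont=39.5273 V=40.6960[EX]; j=1 S=51.4082 intr=29.4818 cont=28.3131 V=29.4818[EX]; j=2 S=65.7512 intr=15.1388 cont=14.2316 V=15.1388[EX]; j=3 S=84.0959 intr=0.0000 cont=3.2662 V=3.2662[hold]; j=4 S=107.5588 intr=0.0000 cont=0.0000 V=0.0000[hold]; j=5 S=137.5679 intr=0.0000 cont=0.0000 V=0.0000[hold]  S*(5)=65.7512
k=4: j=0 S=45.4566 intr=35.4334 cont=34.2647 V=35.4334[EX]; j=1 S=58.1391 intr=22.7509 cont=21.5822 V=22.7509[EX]; j=2 S=74.3600 intr=6.5300 cont=8.7337 V=8.7337[hold]; j=3 S=95.1066 intr=0.0000 cont=1.5171 V=1.5171[hold]; j=4 S=121.6414 intr=0.0000 cont=0.0000 V=0.0000[hold]  S*(4)=58.1391
k=3: j=0 S=51.4082 intr=29.4818 cont=28.3131 V=29.4818[EX]; j=1 S=65.7512 intr=15.1388 cont=15.1184 V=15.1388[EX]; j=2 S=84.0959 intr=0.0000 cont=4.8472 V=4.8472[hold]; j=3 S=107.5588 intr=0.0000 cont=0.7047 V=0.7047[hold]  S*(3)=65.7512
k=2: j=0 S=58.1391 intr=22.7509 cont=21.5822 V=22.7509[EX]; j=1 S=74.3600 intr=6.5300 cont=9.5575 V=9.5575[hold]; j=2 S=95.1066 intr=0.0000 cont=2.6187 V=2.6187[hold]  S*(2)=58.1391
k=1: j=0 S=65.7512 intr=15.1388 cont=15.5476 V=15.5476[hold]; j=1 S=84.0959 intr=0.0000 cont=5.8039 V=5.8039[hold]  S*(1)=-
k=0: j=0 S=74.3600 intr=6.5300 cont=10.2459 V=10.2459[hold]  S*(0)=-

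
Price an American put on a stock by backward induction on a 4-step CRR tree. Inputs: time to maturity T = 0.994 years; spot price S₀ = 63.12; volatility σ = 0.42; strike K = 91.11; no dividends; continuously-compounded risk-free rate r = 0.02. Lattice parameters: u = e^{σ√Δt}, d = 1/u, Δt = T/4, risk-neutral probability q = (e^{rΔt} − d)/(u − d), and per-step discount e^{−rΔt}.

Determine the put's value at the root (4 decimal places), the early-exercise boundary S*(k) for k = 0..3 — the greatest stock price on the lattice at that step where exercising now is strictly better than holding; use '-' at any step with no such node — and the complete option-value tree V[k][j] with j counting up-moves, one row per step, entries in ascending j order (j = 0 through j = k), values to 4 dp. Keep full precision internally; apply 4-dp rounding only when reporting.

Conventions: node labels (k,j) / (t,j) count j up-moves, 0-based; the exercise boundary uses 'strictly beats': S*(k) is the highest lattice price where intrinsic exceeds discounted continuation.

Δt=0.24850  u=1.23290  d=0.81110  q=0.45966  discount=0.99504
step 4 (expiry): payoffs max(K−S,0) = 63.7916 49.5848 27.9900 0.0000 0.0000
step 3: (k=3,j=0): S=33.6809, K−S=57.4291, hold=56.9774 ⇒ V=57.4291 exercise | (k=3,j=1): S=51.1964, K−S=39.9136, hold=39.4619 ⇒ V=39.9136 exercise | (k=3,j=2): S=77.8206, K−S=13.2894, hold=15.0491 ⇒ V=15.0491 continue | (k=3,j=3): S=118.2907, K−S=0.0000, hold=0.0000 ⇒ V=0.0000 continue  boundary S*=51.1964
step 2: (k=2,j=0): S=41.5252, K−S=49.5848, hold=49.1331 ⇒ V=49.5848 exercise | (k=2,j=1): S=63.1200, K−S=27.9900, hold=28.3432 ⇒ V=28.3432 continue | (k=2,j=2): S=95.9451, K−S=0.0000, hold=8.0913 ⇒ V=8.0913 continue  boundary S*=41.5252
step 1: (k=1,j=0): S=51.1964, K−S=39.9136, hold=39.6235 ⇒ V=39.9136 exercise | (k=1,j=1): S=77.8206, K−S=13.2894, hold=18.9399 ⇒ V=18.9399 continue  boundary S*=51.1964
step 0: (k=0,j=0): S=63.1200, K−S=27.9900, hold=30.1227 ⇒ V=30.1227 continue  boundary S*=-

price = 30.1227
boundary = - 51.1964 41.5252 51.1964
tree:
30.1227
39.9136 18.9399
49.5848 28.3432 8.0913
57.4291 39.9136 15.0491 0.0000
63.7916 49.5848 27.9900 0.0000 0.0000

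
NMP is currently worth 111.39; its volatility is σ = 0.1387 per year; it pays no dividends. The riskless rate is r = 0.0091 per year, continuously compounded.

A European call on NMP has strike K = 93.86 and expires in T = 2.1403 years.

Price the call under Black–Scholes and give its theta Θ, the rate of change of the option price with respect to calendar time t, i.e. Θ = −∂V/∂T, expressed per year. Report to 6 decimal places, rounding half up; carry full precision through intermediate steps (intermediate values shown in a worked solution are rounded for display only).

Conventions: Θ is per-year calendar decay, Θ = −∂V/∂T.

price = 21.251401
Θ = -1.894281

σ√T = 0.1387·√2.1403 = 0.202915
d₁ = (ln(S/K) + (r+σ²/2)T) / (σ√T) = (ln(111.39/93.86) + (0.0091+0.1387²/2)·2.1403) / 0.202915 = (0.171233 + 0.040064) / 0.202915 = 1.041310
d₂ = d₁ − σ√T = 1.041310 − 0.202915 = 0.838395
e^{−rT} = 0.980712
N(d₁) = 0.851134,  N(d₂) = 0.799096
Call price V = S·N(d₁) − K·e^{−rT}·N(d₂) = 94.807827 − 73.556425 = 21.251401
φ(d₁) = (1/√(2π))·e^{−d₁²/2} = 0.231981
Θ = −S·φ(d₁)·σ/(2√T) − r·K·e^{−rT}·N(d₂) = −1.224918 − 0.669363 = -1.894281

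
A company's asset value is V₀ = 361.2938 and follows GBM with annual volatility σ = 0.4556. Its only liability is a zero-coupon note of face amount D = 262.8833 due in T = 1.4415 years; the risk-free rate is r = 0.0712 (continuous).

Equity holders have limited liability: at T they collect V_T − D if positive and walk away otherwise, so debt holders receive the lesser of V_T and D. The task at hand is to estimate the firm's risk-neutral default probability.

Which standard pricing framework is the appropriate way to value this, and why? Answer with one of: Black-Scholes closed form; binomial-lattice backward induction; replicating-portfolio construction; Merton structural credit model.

framework: Merton structural credit model

Key observation: the question is about default risk generated by asset-value dynamics against a debt face of 262.8833 — the structural framework prices exactly that.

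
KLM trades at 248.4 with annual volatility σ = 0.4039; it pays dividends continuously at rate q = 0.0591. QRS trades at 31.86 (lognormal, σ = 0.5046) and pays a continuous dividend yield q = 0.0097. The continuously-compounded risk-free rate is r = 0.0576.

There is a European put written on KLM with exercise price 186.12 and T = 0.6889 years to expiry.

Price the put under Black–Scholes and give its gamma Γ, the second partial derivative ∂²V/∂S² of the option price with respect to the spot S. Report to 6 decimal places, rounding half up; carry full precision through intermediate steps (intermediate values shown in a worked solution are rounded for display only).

price = 7.443122
Γ = 0.002719

σ√T = 0.4039·√0.6889 = 0.335237
d₁ = (ln(S/K) + (r−q+σ²/2)T) / (σ√T) = (ln(248.4/186.12) + (0.0576−0.0591+0.4039²/2)·0.6889) / 0.335237 = (0.288649 + 0.055159) / 0.335237 = 1.025565
d₂ = d₁ − σ√T = 1.025565 − 0.335237 = 0.690328
e^{−rT} = 0.961096
e^{−qT} = 0.960104
N(−d₁) = 0.152548,  N(−d₂) = 0.244994
Put price V = K·e^{−rT}·N(−d₂) − S·e^{−qT}·N(−d₁) = 43.824344 − 36.381222 = 7.443122
φ(d₁) = (1/√(2π))·e^{−d₁²/2} = 0.235786
Γ = e^{−qT}·φ(d₁) / (S·σ·√T) = 0.002719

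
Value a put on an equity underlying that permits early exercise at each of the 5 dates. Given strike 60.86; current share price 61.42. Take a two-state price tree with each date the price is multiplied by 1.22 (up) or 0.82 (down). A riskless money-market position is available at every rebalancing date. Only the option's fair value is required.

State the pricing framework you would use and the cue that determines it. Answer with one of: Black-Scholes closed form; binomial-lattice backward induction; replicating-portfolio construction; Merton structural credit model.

framework: binomial-lattice backward induction

Key observation: the defining feature is the embedded early-exercise option across 5 discrete dates on the spot-61.42 tree; pricing the strike-60.86 put means working backward with an exercise test at every node.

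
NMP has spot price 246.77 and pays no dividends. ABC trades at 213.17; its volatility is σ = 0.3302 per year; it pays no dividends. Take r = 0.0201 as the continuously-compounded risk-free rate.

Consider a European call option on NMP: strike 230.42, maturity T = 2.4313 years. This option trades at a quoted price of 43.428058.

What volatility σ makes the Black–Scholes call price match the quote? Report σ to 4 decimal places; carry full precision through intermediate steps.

sigma = 0.1915

At σ = 0.1915 the Black–Scholes value reproduces the quote:
σ√T = 0.1915·√2.4313 = 0.298599
d₁ = (ln(S/K) + (r+σ²/2)T) / (σ√T) = (ln(246.77/230.42) + (0.0201+0.1915²/2)·2.4313) / 0.298599 = (0.068553 + 0.093450) / 0.298599 = 0.542543
d₂ = d₁ − σ√T = 0.542543 − 0.298599 = 0.243944
e^{−rT} = 0.952306
N(d₁) = 0.706278,  N(d₂) = 0.596363
V = S·N(d₁) − K·e^{−rT}·N(d₂) = 174.288179 − 130.860120 = 43.428058 (the observed quote) — the price is monotone increasing in volatility, hence this σ is the only solution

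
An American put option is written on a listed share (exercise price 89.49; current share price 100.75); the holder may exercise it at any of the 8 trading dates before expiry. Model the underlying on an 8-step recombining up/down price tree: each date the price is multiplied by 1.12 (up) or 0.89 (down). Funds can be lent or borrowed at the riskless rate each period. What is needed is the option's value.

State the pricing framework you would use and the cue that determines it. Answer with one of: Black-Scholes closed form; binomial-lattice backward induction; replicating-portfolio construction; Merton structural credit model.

Key observation: early exercise of the strike-89.49 put must be checked at each of the 8 dates (spot 100.75), which forces a node-by-node comparison of intrinsic and continuation value backward from expiry.

framework: binomial-lattice backward induction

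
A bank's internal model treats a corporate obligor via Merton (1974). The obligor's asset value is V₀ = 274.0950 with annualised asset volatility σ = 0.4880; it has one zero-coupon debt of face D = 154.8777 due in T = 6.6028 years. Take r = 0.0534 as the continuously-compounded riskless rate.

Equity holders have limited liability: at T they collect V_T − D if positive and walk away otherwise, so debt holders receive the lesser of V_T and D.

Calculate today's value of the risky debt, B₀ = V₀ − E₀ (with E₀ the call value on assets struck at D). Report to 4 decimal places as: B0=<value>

B0=82.8482

Apply the equity-as-call identities (strike 154.8777, horizon 6.6028 years):
d₁ = [ln(V₀/D) + (r + σ²/2)T] / (σ√T)
   = [ln(274.0950/154.8777) + (0.0534 + 0.5·0.4880²)·6.6028] / (0.4880·√6.6028)
   = [0.570839 + 1.138798] / 1.253961 = 1.363390
d₂ = d₁ − σ√T = 1.363390 − 1.253961 = 0.109429
N(d₁) = 0.913620,  N(d₂) = 0.543569,  e^(−rT) = 0.702866
E₀ = V₀·N(d₁) − D·e^(−rT)·N(d₂)
   = 274.0950·0.913620 − 154.8777·0.702866·0.543569 = 191.246769
B₀ = V₀ − E₀ = 274.0950 − 191.246769 = 82.848231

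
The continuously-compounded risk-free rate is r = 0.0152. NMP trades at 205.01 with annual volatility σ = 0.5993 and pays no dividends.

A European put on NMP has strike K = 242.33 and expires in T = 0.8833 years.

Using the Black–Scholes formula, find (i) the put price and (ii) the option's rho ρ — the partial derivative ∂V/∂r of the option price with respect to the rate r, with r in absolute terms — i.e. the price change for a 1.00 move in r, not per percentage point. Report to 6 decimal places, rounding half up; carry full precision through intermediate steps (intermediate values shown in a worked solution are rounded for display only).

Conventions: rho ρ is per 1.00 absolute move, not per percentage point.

price = 68.061293
ρ = -150.044571

σ√T = 0.5993·√0.8833 = 0.563246
d₁ = (ln(S/K) + (r+σ²/2)T) / (σ√T) = (ln(205.01/242.33) + (0.0152+0.5993²/2)·0.8833) / 0.563246 = (-0.167242 + 0.172049) / 0.563246 = 0.008536
d₂ = d₁ − σ√T = 0.008536 − 0.563246 = -0.554711
e^{−rT} = 0.986664
N(−d₁) = 0.496595,  N(−d₂) = 0.710454
Put price V = K·e^{−rT}·N(−d₂) − S·N(−d₁) = 169.868188 − 101.806896 = 68.061293
ρ = −K·T·e^{−rT}·N(−d₂) = -150.044571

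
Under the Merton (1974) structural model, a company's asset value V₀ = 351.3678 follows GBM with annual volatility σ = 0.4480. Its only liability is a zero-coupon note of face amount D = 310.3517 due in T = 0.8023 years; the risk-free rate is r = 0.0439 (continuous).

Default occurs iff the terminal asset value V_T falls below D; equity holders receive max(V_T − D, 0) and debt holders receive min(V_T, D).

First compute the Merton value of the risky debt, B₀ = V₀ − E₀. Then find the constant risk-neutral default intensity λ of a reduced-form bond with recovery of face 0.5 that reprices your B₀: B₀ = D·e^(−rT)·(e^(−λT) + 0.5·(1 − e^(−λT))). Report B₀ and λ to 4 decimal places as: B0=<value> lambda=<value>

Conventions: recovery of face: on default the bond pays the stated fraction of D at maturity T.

With assets at 351.3678 and a single debt payment of 310.3517 at 0.8023 years:
d₁ = [ln(V₀/D) + (r + σ²/2)T] / (σ√T)
   = [ln(351.3678/310.3517) + (0.0439 + 0.5·0.4480²)·0.8023] / (0.4480·√0.8023)
   = [0.124127 + 0.115733] / 0.401279 = 0.597741
d₂ = d₁ − σ√T = 0.597741 − 0.401279 = 0.196462
N(d₁) = 0.724993,  N(d₂) = 0.577876,  e^(−rT) = 0.965392
E₀ = V₀·N(d₁) − D·e^(−rT)·N(d₂)
   = 351.3678·0.724993 − 310.3517·0.965392·0.577876 = 81.601449
B₀ = V₀ − E₀ = 351.3678 − 81.601449 = 269.766351
e^(−λT) = (B₀·e^(rT)/D − 0.5)/(1 − 0.5) = (269.7664·1.035849/310.3517 − 0.5)/0.5 = 0.80077725
λ = −ln(0.80077725)/0.8023 = 0.276919

B0=269.7664 lambda=0.2769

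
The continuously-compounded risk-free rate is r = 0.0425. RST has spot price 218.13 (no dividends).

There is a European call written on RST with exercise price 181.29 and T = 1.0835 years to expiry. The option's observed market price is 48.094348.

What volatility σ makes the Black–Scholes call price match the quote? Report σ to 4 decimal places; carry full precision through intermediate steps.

sigma = 0.2086

At σ = 0.2086 the Black–Scholes value reproduces the quote:
σ√T = 0.2086·√1.0835 = 0.217134
d₁ = (ln(S/K) + (r+σ²/2)T) / (σ√T) = (ln(218.13/181.29) + (0.0425+0.2086²/2)·1.0835) / 0.217134 = (0.184993 + 0.069622) / 0.217134 = 1.172618
d₂ = d₁ − σ√T = 1.172618 − 0.217134 = 0.955483
e^{−rT} = 0.954995
N(d₁) = 0.879525,  N(d₂) = 0.830333
V = S·N(d₁) − K·e^{−rT}·N(d₂) = 191.850877 − 143.756529 = 48.094348 (matching the quote); vega is positive throughout, so no other σ reproduces this price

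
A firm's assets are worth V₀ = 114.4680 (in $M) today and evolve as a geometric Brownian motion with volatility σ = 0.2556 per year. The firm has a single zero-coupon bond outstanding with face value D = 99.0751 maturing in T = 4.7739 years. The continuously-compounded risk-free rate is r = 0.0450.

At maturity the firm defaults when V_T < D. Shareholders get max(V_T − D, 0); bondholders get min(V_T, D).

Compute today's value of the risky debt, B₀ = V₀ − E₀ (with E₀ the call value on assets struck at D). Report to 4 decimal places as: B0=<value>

With assets at 114.4680 and a single debt payment of 99.0751 at 4.7739 years:
d₁ = [ln(V₀/D) + (r + σ²/2)T] / (σ√T)
   = [ln(114.4680/99.0751) + (0.0450 + 0.5·0.2556²)·4.7739] / (0.2556·√4.7739)
   = [0.144417 + 0.370768] / 0.558467 = 0.922499
d₂ = d₁ − σ√T = 0.922499 − 0.558467 = 0.364032
N(d₁) = 0.821866,  N(d₂) = 0.642083,  e^(−rT) = 0.806682
E₀ = V₀·N(d₁) − D·e^(−rT)·N(d₂)
   = 114.4680·0.821866 − 99.0751·0.806682·0.642083 = 42.760707
B₀ = V₀ − E₀ = 114.4680 − 42.760707 = 71.707293

B0=71.7073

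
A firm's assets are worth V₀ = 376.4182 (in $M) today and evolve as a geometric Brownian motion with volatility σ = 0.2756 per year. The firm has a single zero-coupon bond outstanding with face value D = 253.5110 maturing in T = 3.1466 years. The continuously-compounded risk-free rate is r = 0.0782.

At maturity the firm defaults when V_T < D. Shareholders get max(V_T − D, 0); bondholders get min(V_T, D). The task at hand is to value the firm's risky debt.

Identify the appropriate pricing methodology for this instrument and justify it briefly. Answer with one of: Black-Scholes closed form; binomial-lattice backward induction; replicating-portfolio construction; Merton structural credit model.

Key observation: assets follow a GBM and default happens iff V_T < 253.5110; valuing claims on that split (equity as a call, risky debt as the residual) is the structural model's definition.

framework: Merton structural credit model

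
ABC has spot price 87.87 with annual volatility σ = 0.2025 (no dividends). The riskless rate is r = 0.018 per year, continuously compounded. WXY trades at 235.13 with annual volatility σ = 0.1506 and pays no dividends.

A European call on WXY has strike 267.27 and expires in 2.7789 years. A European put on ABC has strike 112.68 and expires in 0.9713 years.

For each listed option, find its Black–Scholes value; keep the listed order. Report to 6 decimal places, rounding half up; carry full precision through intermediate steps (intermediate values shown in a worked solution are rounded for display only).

price(WXY call K=267.27) = 16.058076
price(ABC put K=112.68) = 24.054820

[WXY call K=267.27]
σ√T = 0.1506·√2.7789 = 0.251051
d₁ = (ln(S/K) + (r+σ²/2)T) / (σ√T) = (ln(235.13/267.27) + (0.018+0.1506²/2)·2.7789) / 0.251051 = (-0.128121 + 0.081533) / 0.251051 = -0.185570
d₂ = d₁ − σ√T = -0.185570 − 0.251051 = -0.436620
e^{−rT} = 0.951210
N(d₁) = 0.426391,  N(d₂) = 0.331193
price = S·N(d₁) − K·e^{−rT}·N(d₂) = 100.257341 − 84.199265 = 16.058076
[ABC put K=112.68]
σ√T = 0.2025·√0.9713 = 0.199573
d₁ = (ln(S/K) + (r+σ²/2)T) / (σ√T) = (ln(87.87/112.68) + (0.018+0.2025²/2)·0.9713) / 0.199573 = (-0.248693 + 0.037398) / 0.199573 = -1.058738
d₂ = d₁ − σ√T = -1.058738 − 0.199573 = -1.258311
e^{−rT} = 0.982669
N(−d₁) = 0.855140,  N(−d₂) = 0.895860
price = K·e^{−rT}·N(−d₂) − S·N(−d₁) = 99.196003 − 75.141183 = 24.054820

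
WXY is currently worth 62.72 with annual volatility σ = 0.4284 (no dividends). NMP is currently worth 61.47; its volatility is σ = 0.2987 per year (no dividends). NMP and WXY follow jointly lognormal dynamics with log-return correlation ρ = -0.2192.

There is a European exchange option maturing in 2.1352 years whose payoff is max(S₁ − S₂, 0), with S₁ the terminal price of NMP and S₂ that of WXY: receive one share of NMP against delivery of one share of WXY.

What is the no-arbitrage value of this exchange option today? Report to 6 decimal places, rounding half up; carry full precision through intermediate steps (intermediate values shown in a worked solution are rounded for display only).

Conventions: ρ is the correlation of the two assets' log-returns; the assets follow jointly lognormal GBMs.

σ_eff = √(σ₁² + σ₂² − 2ρσ₁σ₂) = √(0.2987² + 0.4284² − 2·-0.2192·0.2987·0.4284) = 0.573452
d₁ = (ln(S₁/S₂) + (q₂ − q₁ + σ_eff²/2)T) / (σ_eff√T) = (ln(61.47/62.72) + (0.0 − 0.0 + 0.164424)·2.1352) / 0.837947 = 0.394949
d₂ = d₁ − σ_eff√T = 0.394949 − 0.837947 = -0.442998
N(d₁) = 0.653560,  N(d₂) = 0.328884
V = S₁·e^{−q₁T}·N(d₁) − S₂·e^{−q₂T}·N(d₂) = 40.174317 − 20.627586 = 19.546731
Key observation: the rate r is irrelevant here: denominating values in WXY turns the exchange into a ratio option on S₁/S₂, and discounting at r drops out.

exchange price = 19.546731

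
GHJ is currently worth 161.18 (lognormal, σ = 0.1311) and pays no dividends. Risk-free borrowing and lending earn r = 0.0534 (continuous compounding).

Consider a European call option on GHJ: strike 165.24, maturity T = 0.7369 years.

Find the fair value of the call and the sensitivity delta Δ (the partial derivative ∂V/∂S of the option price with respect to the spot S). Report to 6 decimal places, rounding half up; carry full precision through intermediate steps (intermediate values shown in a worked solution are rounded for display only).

price = 8.397949
Δ = 0.573337

σ√T = 0.1311·√0.7369 = 0.112540
d₁ = (ln(S/K) + (r+σ²/2)T) / (σ√T) = (ln(161.18/165.24) + (0.0534+0.1311²/2)·0.7369) / 0.112540 = (-0.024877 + 0.045683) / 0.112540 = 0.184875
d₂ = d₁ − σ√T = 0.184875 − 0.112540 = 0.072335
e^{−rT} = 0.961414
N(d₁) = 0.573337,  N(d₂) = 0.528832
Call price V = S·N(d₁) − K·e^{−rT}·N(d₂) = 92.410395 − 84.012445 = 8.397949
Δ = N(d₁) = 0.573337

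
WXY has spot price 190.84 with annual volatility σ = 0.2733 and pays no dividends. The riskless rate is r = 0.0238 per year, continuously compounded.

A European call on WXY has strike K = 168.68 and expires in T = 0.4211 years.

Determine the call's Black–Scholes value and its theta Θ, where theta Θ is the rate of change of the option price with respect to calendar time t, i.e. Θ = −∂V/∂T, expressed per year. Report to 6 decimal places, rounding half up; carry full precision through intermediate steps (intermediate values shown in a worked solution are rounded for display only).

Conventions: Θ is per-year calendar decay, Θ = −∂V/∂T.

price = 27.967738
Θ = -14.222564

σ√T = 0.2733·√0.4211 = 0.177350
d₁ = (ln(S/K) + (r+σ²/2)T) / (σ√T) = (ln(190.84/168.68) + (0.0238+0.2733²/2)·0.4211) / 0.177350 = (0.123432 + 0.025749) / 0.177350 = 0.841164
d₂ = d₁ − σ√T = 0.841164 − 0.177350 = 0.663813
e^{−rT} = 0.990028
N(d₁) = 0.799872,  N(d₂) = 0.746595
Call price V = S·N(d₁) − K·e^{−rT}·N(d₂) = 152.647542 − 124.679805 = 27.967738
φ(d₁) = (1/√(2π))·e^{−d₁²/2} = 0.280070
Θ = −S·φ(d₁)·σ/(2√T) − r·K·e^{−rT}·N(d₂) = −11.255185 − 2.967379 = -14.222564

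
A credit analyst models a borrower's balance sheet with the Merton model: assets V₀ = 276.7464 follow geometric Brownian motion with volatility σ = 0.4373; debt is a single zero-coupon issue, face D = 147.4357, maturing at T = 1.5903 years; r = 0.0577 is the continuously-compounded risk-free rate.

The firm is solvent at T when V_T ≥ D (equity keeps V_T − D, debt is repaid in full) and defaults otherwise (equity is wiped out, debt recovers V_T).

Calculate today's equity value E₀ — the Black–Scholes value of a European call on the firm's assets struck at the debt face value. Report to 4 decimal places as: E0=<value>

E0=146.8732

Work the structural quantities from V₀ = 276.7464 against face 147.4357:
d₁ = [ln(V₀/D) + (r + σ²/2)T] / (σ√T)
   = [ln(276.7464/147.4357) + (0.0577 + 0.5·0.4373²)·1.5903] / (0.4373·√1.5903)
   = [0.629709 + 0.243818] / 0.551466 = 1.584008
d₂ = d₁ − σ√T = 1.584008 − 0.551466 = 1.032542
N(d₁) = 0.943404,  N(d₂) = 0.849091,  e^(−rT) = 0.912324
E₀ = V₀·N(d₁) − D·e^(−rT)·N(d₂)
   = 276.7464·0.943404 − 147.4357·0.912324·0.849091 = 146.873240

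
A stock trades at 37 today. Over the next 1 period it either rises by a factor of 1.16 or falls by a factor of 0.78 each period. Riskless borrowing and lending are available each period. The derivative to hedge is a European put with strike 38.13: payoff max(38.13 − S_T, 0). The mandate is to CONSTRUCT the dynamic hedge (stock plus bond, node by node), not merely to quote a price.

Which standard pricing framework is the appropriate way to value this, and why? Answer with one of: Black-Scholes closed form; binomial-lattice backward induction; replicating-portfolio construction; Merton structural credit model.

framework: replicating-portfolio construction

Key observation: since the answer must list Δ and B at each node of the 1.16/0.78 lattice on 37, the replicating-portfolio method — solving the two-state system at every node — is the one that applies.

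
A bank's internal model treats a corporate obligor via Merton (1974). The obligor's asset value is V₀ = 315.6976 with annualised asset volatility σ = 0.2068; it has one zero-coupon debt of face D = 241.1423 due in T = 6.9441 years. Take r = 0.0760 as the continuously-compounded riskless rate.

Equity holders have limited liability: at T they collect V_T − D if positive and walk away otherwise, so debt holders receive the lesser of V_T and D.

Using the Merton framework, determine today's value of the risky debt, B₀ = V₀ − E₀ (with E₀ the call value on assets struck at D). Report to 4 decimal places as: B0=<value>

B0=138.6715

Apply the equity-as-call identities (strike 241.1423, horizon 6.9441 years):
d₁ = [ln(V₀/D) + (r + σ²/2)T] / (σ√T)
   = [ln(315.6976/241.1423) + (0.0760 + 0.5·0.2068²)·6.9441] / (0.2068·√6.9441)
   = [0.269398 + 0.676238] / 0.544952 = 1.735263
d₂ = d₁ − σ√T = 1.735263 − 0.544952 = 1.190311
N(d₁) = 0.958653,  N(d₂) = 0.883038,  e^(−rT) = 0.589930
E₀ = V₀·N(d₁) − D·e^(−rT)·N(d₂)
   = 315.6976·0.958653 − 241.1423·0.589930·0.883038 = 177.026058
B₀ = V₀ − E₀ = 315.6976 − 177.026058 = 138.671542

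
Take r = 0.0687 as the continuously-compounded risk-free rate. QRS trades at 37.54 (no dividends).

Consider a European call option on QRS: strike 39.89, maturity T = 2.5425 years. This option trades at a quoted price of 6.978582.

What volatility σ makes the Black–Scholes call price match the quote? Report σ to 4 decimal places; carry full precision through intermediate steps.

sigma = 0.2084

At σ = 0.2084 the Black–Scholes value reproduces the quote:
σ√T = 0.2084·√2.5425 = 0.332298
d₁ = (ln(S/K) + (r+σ²/2)T) / (σ√T) = (ln(37.54/39.89) + (0.0687+0.2084²/2)·2.5425) / 0.332298 = (-0.060719 + 0.229881) / 0.332298 = 0.509067
d₂ = d₁ − σ√T = 0.509067 − 0.332298 = 0.176769
e^{−rT} = 0.839734
N(d₁) = 0.694647,  N(d₂) = 0.570155
V = S·N(d₁) − K·e^{−rT}·N(d₂) = 26.077066 − 19.098484 = 6.978582 (equal to the quote); since ∂V/∂σ > 0 for all σ, the implied volatility is unique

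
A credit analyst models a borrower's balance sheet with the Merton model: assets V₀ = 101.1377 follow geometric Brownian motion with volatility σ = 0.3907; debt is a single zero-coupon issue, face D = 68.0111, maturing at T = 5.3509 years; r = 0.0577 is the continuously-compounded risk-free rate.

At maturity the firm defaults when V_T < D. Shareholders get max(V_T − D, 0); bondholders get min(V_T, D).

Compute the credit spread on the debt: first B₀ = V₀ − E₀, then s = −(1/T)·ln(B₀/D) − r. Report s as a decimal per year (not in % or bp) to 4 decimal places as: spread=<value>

spread=0.0305

Equity is a call on the firm's assets struck at D = 68.0111:
d₁ = [ln(V₀/D) + (r + σ²/2)T] / (σ√T)
   = [ln(101.1377/68.0111) + (0.0577 + 0.5·0.3907²)·5.3509] / (0.3907·√5.3509)
   = [0.396812 + 0.717145] / 0.903768 = 1.232570
d₂ = d₁ − σ√T = 1.232570 − 0.903768 = 0.328802
N(d₁) = 0.891132,  N(d₂) = 0.628847,  e^(−rT) = 0.734367
E₀ = V₀·N(d₁) − D·e^(−rT)·N(d₂)
   = 101.1377·0.891132 − 68.0111·0.734367·0.628847 = 58.719194
B₀ = V₀ − E₀ = 101.1377 − 58.719194 = 42.418506
spread = −(1/T)·ln(B₀/D) − r = −(1/5.3509)·ln(42.418506/68.0111) − 0.0577 = 0.03052557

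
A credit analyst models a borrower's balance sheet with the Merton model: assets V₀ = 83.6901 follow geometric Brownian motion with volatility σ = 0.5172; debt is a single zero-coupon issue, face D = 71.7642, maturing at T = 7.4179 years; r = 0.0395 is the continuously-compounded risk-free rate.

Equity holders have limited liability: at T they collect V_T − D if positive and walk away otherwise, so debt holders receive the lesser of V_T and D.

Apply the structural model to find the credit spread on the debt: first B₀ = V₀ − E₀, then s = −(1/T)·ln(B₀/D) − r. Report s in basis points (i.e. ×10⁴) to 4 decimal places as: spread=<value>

spread=712.9104

Equity is a call on the firm's assets struck at D = 71.7642:
d₁ = [ln(V₀/D) + (r + σ²/2)T] / (σ√T)
   = [ln(83.6901/71.7642) + (0.0395 + 0.5·0.5172²)·7.4179] / (0.5172·√7.4179)
   = [0.153735 + 1.285136] / 1.408637 = 1.021463
d₂ = d₁ − σ√T = 1.021463 − 1.408637 = -0.387173
N(d₁) = 0.846483,  N(d₂) = 0.349314,  e^(−rT) = 0.746017
E₀ = V₀·N(d₁) − D·e^(−rT)·N(d₂)
   = 83.6901·0.846483 − 71.7642·0.746017·0.349314 = 52.140880
B₀ = V₀ − E₀ = 83.6901 − 52.140880 = 31.549220
spread = −(1/T)·ln(B₀/D) − r = −(1/7.4179)·ln(31.549220/71.7642) − 0.0395 = 0.07129104
in basis points: 0.07129104 × 10⁴ = 712.9104 bp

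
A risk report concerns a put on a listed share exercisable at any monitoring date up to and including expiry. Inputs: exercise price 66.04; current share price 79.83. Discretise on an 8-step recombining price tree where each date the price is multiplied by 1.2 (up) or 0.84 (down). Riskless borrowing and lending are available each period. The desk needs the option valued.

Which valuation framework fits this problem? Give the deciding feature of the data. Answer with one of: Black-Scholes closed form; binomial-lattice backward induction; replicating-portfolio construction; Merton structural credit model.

Key observation: early exercise of the strike-66.04 put must be checked at each of the 8 dates (spot 79.83), which forces a node-by-node comparison of intrinsic and continuation value backward from expiry.

framework: binomial-lattice backward induction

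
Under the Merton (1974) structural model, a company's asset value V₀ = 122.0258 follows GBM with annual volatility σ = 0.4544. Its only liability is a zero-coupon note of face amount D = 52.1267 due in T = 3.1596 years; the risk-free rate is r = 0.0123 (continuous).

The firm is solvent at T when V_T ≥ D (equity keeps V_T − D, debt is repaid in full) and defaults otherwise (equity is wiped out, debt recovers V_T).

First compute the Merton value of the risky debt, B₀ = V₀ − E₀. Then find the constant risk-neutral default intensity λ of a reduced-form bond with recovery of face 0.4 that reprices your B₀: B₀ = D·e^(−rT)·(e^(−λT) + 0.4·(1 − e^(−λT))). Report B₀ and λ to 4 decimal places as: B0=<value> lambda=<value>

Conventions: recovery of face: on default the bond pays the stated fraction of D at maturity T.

B0=46.0388 lambda=0.0464

With assets at 122.0258 and a single debt payment of 52.1267 at 3.1596 years:
d₁ = [ln(V₀/D) + (r + σ²/2)T] / (σ√T)
   = [ln(122.0258/52.1267) + (0.0123 + 0.5·0.4544²)·3.1596] / (0.4544·√3.1596)
   = [0.850555 + 0.365059] / 0.807708 = 1.505017
d₂ = d₁ − σ√T = 1.505017 − 0.807708 = 0.697309
N(d₁) = 0.933840,  N(d₂) = 0.757195,  e^(−rT) = 0.961882
E₀ = V₀·N(d₁) − D·e^(−rT)·N(d₂)
   = 122.0258·0.933840 − 52.1267·0.961882·0.757195 = 75.987005
B₀ = V₀ − E₀ = 122.0258 − 75.987005 = 46.038795
e^(−λT) = (B₀·e^(rT)/D − 0.4)/(1 − 0.4) = (46.0388·1.039628/52.1267 − 0.4)/0.6 = 0.86368251
λ = −ln(0.86368251)/3.1596 = 0.046382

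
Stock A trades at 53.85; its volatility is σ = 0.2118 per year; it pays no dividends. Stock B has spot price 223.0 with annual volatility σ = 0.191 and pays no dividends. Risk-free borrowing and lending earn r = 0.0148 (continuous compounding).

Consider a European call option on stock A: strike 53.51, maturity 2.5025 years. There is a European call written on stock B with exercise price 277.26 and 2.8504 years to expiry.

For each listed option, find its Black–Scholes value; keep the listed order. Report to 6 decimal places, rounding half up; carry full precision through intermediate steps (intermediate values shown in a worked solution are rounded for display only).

price(stock A call K=53.51) = 8.213288
price(stock B call K=277.26) = 14.379116

[stock A call K=53.51]
σ√T = 0.2118·√2.5025 = 0.335053
d₁ = (ln(S/K) + (r+σ²/2)T) / (σ√T) = (ln(53.85/53.51) + (0.0148+0.2118²/2)·2.5025) / 0.335053 = (0.006334 + 0.093167) / 0.335053 = 0.296971
d₂ = d₁ − σ√T = 0.296971 − 0.335053 = -0.038081
e^{−rT} = 0.963640
N(d₁) = 0.616756,  N(d₂) = 0.484811
price = S·N(d₁) − K·e^{−rT}·N(d₂) = 33.212297 − 24.999009 = 8.213288
[stock B call K=277.26]
σ√T = 0.191·√2.8504 = 0.322468
d₁ = (ln(S/K) + (r+σ²/2)T) / (σ√T) = (ln(223.0/277.26) + (0.0148+0.191²/2)·2.8504) / 0.322468 = (-0.217784 + 0.094179) / 0.322468 = -0.383311
d₂ = d₁ − σ√T = -0.383311 − 0.322468 = -0.705778
e^{−rT} = 0.958692
N(d₁) = 0.350745,  N(d₂) = 0.240163
price = S·N(d₁) − K·e^{−rT}·N(d₂) = 78.216082 − 63.836966 = 14.379116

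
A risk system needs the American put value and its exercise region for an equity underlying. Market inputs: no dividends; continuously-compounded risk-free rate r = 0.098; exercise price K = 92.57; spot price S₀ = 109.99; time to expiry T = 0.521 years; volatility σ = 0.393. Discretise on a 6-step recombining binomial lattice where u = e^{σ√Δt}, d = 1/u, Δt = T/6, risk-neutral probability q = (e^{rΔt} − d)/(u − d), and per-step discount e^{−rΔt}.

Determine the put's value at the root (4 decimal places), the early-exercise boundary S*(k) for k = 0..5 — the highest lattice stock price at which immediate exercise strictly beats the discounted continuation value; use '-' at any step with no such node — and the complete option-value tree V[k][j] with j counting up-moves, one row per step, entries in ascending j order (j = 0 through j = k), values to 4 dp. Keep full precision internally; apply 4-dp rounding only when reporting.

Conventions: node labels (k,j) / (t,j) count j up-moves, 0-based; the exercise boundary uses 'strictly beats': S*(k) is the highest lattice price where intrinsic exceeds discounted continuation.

Δt=0.08683  u=1.12278  d=0.89065  q=0.50790  discount=0.99153
step 6 (expiry): payoffs max(K−S,0) = 37.6682 23.3590 5.3202 0.0000 0.0000 0.0000 0.0000
step 5: (k=5,j=0): S=61.6426, K−S=30.9274, hold=30.1430 ⇒ V=30.9274 exercise | (k=5,j=1): S=77.7087, K−S=14.8613, hold=14.0769 ⇒ V=14.8613 exercise | (k=5,j=2): S=97.9622, K−S=0.0000, hold=2.5959 ⇒ V=2.5959 continue | (k=5,j=3): S=123.4945, K−S=0.0000, hold=0.0000 ⇒ V=0.0000 continue | (k=5,j=4): S=155.6813, K−S=0.0000, hold=0.0000 ⇒ V=0.0000 continue | (k=5,j=5): S=196.2571, K−S=0.0000, hold=0.0000 ⇒ V=0.0000 continue  boundary S*=77.7087
step 4: (k=4,j=0): S=69.2110, K−S=23.3590, hold=22.5746 ⇒ V=23.3590 exercise | (k=4,j=1): S=87.2498, K−S=5.3202, hold=8.5586 ⇒ V=8.5586 continue | (k=4,j=2): S=109.9900, K−S=0.0000, hold=1.2666 ⇒ V=1.2666 continue | (k=4,j=3): S=138.6571, K−S=0.0000, hold=0.0000 ⇒ V=0.0000 continue | (k=4,j=4): S=174.7958, K−S=0.0000, hold=0.0000 ⇒ V=0.0000 continue  boundary S*=69.2110
step 3: (k=3,j=0): S=77.7087, K−S=14.8613, hold=15.7077 ⇒ V=15.7077 continue | (k=3,j=1): S=97.9622, K−S=0.0000, hold=4.8139 ⇒ V=4.8139 continue | (k=3,j=2): S=123.4945, K−S=0.0000, hold=0.6180 ⇒ V=0.6180 continue | (k=3,j=3): S=155.6813, K−S=0.0000, hold=0.0000 ⇒ V=0.0000 continue  boundary S*=-
step 2: (k=2,j=0): S=87.2498, K−S=5.3202, hold=10.0886 ⇒ V=10.0886 continue | (k=2,j=1): S=109.9900, K−S=0.0000, hold=2.6601 ⇒ V=2.6601 continue | (k=2,j=2): S=138.6571, K−S=0.0000, hold=0.3016 ⇒ V=0.3016 continue  boundary S*=-
step 1: (k=1,j=0): S=97.9622, K−S=0.0000, hold=6.2622 ⇒ V=6.2622 continue | (k=1,j=1): S=123.4945, K−S=0.0000, hold=1.4498 ⇒ V=1.4498 continue  boundary S*=-
step 0: (k=0,j=0): S=109.9900, K−S=0.0000, hold=3.7857 ⇒ V=3.7857 continue  boundary S*=-

price = 3.7857
boundary = - - - - 69.2110 77.7087
tree:
3.7857
6.2622 1.4498
10.0886 2.6601 0.3016
15.7077 4.8139 0.6180 0.0000
23.3590 8.5586 1.2666 0.0000 0.0000
30.9274 14.8613 2.5959 0.0000 0.0000 0.0000
37.6682 23.3590 5.3202 0.0000 0.0000 0.0000 0.0000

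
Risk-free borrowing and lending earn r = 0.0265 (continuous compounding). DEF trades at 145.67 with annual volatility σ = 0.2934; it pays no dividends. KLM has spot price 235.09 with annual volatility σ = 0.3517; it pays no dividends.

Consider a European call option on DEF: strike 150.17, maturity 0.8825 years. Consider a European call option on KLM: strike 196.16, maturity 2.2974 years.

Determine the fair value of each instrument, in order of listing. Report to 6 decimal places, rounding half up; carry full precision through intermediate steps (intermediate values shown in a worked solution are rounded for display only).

[DEF call K=150.17]
σ√T = 0.2934·√0.8825 = 0.275624
d₁ = (ln(S/K) + (r+σ²/2)T) / (σ√T) = (ln(145.67/150.17) + (0.0265+0.2934²/2)·0.8825) / 0.275624 = (-0.030424 + 0.061371) / 0.275624 = 0.112278
d₂ = d₁ − σ√T = 0.112278 − 0.275624 = -0.163347
e^{−rT} = 0.976885
N(d₁) = 0.544698,  N(d₂) = 0.435123
price = S·N(d₁) − K·e^{−rT}·N(d₂) = 79.346207 − 63.831997 = 15.514210
[KLM call K=196.16]
σ√T = 0.3517·√2.2974 = 0.533078
d₁ = (ln(S/K) + (r+σ²/2)T) / (σ√T) = (ln(235.09/196.16) + (0.0265+0.3517²/2)·2.2974) / 0.533078 = (0.181038 + 0.202967) / 0.533078 = 0.720354
d₂ = d₁ − σ√T = 0.720354 − 0.533078 = 0.187276
e^{−rT} = 0.940935
N(d₁) = 0.764347,  N(d₂) = 0.574278
price = S·N(d₁) − K·e^{−rT}·N(d₂) = 179.690224 − 105.996689 = 73.693535

price(DEF call K=150.17) = 15.514210
price(KLM call K=196.16) = 73.693535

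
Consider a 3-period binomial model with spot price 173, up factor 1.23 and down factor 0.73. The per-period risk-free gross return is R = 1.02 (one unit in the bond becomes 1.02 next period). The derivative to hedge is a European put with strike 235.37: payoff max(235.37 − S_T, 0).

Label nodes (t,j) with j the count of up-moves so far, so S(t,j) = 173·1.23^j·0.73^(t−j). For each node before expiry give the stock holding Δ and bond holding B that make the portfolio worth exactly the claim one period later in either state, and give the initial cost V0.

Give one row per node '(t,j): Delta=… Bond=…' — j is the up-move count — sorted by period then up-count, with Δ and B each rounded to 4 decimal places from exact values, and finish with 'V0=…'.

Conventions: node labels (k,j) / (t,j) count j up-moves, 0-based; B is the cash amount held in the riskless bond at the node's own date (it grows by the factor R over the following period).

(0,0): Delta=-0.6764 Bond=181.7331
(1,0): Delta=-1.0000 Bond=226.2303
(1,1): Delta=-0.5374 Bond=155.7776
(2,0): Delta=-1.0000 Bond=230.7549
(2,1): Delta=-1.0000 Bond=230.7549
(2,2): Delta=-0.3386 Bond=106.8553
V0=64.7092

The replicating-portfolio and risk-neutral prices coincide; use p* = (1.02−0.73)/(1.23−0.73) = 0.5800 for the latter.
Payoffs at expiry: V(3,0)=168.0701, V(3,1)=121.9742, V(3,2)=44.3059, V(3,3)=0.0000
Node (2,0) S=92.1917: V=(p*·121.9742+(1−p*)·168.0701)/1.02=138.5632; Δ=(121.9742−168.0701)/(113.3958−67.2999)=-1.0000; B=V−Δ·S=230.7549
Node (2,1) S=155.3367: V=(p*·44.3059+(1−p*)·121.9742)/1.02=75.4182; Δ=(44.3059−121.9742)/(191.0641−113.3958)=-1.0000; B=V−Δ·S=230.7549
Node (2,2) S=261.7317: V=(p*·0.0000+(1−p*)·44.3059)/1.02=18.2436; Δ=(0.0000−44.3059)/(321.9300−191.0641)=-0.3386; B=V−Δ·S=106.8553
Node (1,0) S=126.2900: V=(p*·75.4182+(1−p*)·138.5632)/1.02=99.9403; Δ=(75.4182−138.5632)/(155.3367−92.1917)=-1.0000; B=V−Δ·S=226.2303
Node (1,1) S=212.7900: V=(p*·18.2436+(1−p*)·75.4182)/1.02=41.4284; Δ=(18.2436−75.4182)/(261.7317−155.3367)=-0.5374; B=V−Δ·S=155.7776
Node (0,0) S=173.0000: V=(p*·41.4284+(1−p*)·99.9403)/1.02=64.7092; Δ=(41.4284−99.9403)/(212.7900−126.2900)=-0.6764; B=V−Δ·S=181.7331
Sanity check at the root: Δ(0,0)·S0 + B(0,0) reproduces V0 = 64.7092.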